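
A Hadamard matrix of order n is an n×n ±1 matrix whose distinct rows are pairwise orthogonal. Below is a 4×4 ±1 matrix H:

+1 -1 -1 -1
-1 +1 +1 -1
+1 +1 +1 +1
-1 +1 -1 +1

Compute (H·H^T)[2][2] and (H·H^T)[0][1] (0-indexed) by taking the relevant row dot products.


Row 0 of H: [1, -1, -1, -1].
Row 1 of H: [-1, 1, 1, -1].
Row 2 of H: [1, 1, 1, 1].
(H·H^T)[2][2] = Σ_j H[2][j]·H[2][j] = (1)² + (1)² + (1)² + (1)² = 1 + 1 + 1 + 1 = 4.
(H·H^T)[0][1] = Σ_j H[0][j]·H[1][j] = (1)·(-1) + (-1)·(1) + (-1)·(1) + (-1)·(-1) = -1 + -1 + -1 + 1 = -2.
Rows 0 and 1 are not orthogonal (dot product = -2 ≠ 0), so H is not a Hadamard matrix.

(2,2) entry = 4; (0,1) entry = -2.


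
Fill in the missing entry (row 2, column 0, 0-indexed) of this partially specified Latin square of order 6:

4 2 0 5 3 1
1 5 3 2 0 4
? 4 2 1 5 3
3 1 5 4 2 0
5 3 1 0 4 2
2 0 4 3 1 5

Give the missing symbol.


Row 2 contains symbols [1, 2, 3, 4, 5] — missing [0].
Column 0 contains symbols [1, 2, 3, 4, 5] — missing [0].
The missing symbol must appear in both missing sets; intersection = [0].
Therefore the hidden value is 0.

Missing value = 0.


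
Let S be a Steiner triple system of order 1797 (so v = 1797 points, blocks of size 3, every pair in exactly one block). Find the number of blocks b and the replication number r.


An STS(v) is a 2-(v, 3, 1) BIBD: block size k = 3, λ = 1.
Replication: r(k − 1) = λ(v − 1) ⇒ r·2 = 1797 − 1 = 1796 ⇒ r = 898.
Block count: b = v(v − 1)/6 = 1797·1796/6 = 3227412/6 = 537902.

r = 898, b = 537902.


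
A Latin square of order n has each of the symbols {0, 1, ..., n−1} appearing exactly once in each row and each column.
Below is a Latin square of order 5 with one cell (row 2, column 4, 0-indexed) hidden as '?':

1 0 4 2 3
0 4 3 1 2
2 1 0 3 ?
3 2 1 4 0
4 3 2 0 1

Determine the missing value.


Row 2 contains symbols [0, 1, 2, 3] — missing [4].
Column 4 contains symbols [0, 1, 2, 3] — missing [4].
The missing symbol must appear in both missing sets; intersection = [4].
Therefore the hidden value is 4.

Missing value = 4.


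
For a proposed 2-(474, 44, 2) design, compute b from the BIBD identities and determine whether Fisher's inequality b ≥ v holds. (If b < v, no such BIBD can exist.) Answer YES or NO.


b = λv(v − 1)/(k(k − 1)) = 2·474·473/(44·43) = 448404/1892 = 237.
Compare with v = 474: b < v, so Fisher's inequality fails.

NO


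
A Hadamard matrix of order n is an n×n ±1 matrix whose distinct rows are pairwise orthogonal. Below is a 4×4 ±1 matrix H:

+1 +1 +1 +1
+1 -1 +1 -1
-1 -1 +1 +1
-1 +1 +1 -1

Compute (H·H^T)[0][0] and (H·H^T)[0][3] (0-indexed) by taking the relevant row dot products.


Row 0 of H: [1, 1, 1, 1].
Row 3 of H: [-1, 1, 1, -1].
(H·H^T)[0][0] = Σ_j H[0][j]·H[0][j] = (1)² + (1)² + (1)² + (1)² = 1 + 1 + 1 + 1 = 4.
(H·H^T)[0][3] = Σ_j H[0][j]·H[3][j] = (1)·(-1) + (1)·(1) + (1)·(1) + (1)·(-1) = -1 + 1 + 1 + -1 = 0.
So rows 0 and 3 are orthogonal; the diagonal entry equals n = 4.

(0,0) entry = 4; (0,3) entry = 0.


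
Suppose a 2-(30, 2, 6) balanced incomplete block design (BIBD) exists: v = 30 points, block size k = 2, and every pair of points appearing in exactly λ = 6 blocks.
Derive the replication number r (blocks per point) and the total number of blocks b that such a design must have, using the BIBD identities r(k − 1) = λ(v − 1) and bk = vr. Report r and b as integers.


Any 2-(v, k, λ) BIBD satisfies two necessary conditions:
  (i)  Each point sits in r blocks, and counting incidences through any fixed point gives r(k − 1) = λ(v − 1), so r = λ(v − 1)/(k − 1).
  (ii) Total incidences bk = vr, so b = vr/k.
Step 1: r = λ(v − 1)/(k − 1) = 6·(30 − 1)/(2 − 1) = 6·29/1 = 174/1 = 174.
Step 2: b = vr/k = 30·174/2 = 5220/2 = 2610.
Check integrality: r = 174 ∈ Z ✓, b = 2610 ∈ Z ✓.
(These identities are necessary conditions: they determine r and b for any design with these parameters, but do not by themselves prove that one exists.)

r = 174, b = 2610.


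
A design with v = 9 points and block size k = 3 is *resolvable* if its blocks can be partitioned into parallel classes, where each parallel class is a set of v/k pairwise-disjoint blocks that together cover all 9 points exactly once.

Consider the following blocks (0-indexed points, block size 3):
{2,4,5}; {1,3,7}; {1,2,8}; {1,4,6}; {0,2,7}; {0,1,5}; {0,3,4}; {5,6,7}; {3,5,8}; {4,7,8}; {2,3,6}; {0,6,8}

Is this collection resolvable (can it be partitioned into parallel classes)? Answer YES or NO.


v = 9, block size k = 3, number of blocks = 12.
For resolvability, blocks must partition into parallel classes of size v/k = 3.
Total blocks must therefore be a multiple of 3: 12 = 3·4 + 0 ⇒ divisible ✓.
Greedy packing gives 4 candidate class(es). Each should be a full parallel class (size 3, covers all 9 points).
  Class 1 (3 blocks): {2,4,5}; {1,3,7}; {0,6,8}. Points covered: [0, 1, 2, 3, 4, 5, 6, 7, 8].
  Class 2 (3 blocks): {1,2,8}; {0,3,4}; {5,6,7}. Points covered: [0, 1, 2, 3, 4, 5, 6, 7, 8].
  Class 3 (3 blocks): {1,4,6}; {0,2,7}; {3,5,8}. Points covered: [0, 1, 2, 3, 4, 5, 6, 7, 8].
  Class 4 (3 blocks): {0,1,5}; {4,7,8}; {2,3,6}. Points covered: [0, 1, 2, 3, 4, 5, 6, 7, 8].
All classes full (size 3)? YES. All classes cover every point? YES.
Resolvable? YES.

YES


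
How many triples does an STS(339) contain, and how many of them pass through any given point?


An STS(v) is a 2-(v, 3, 1) BIBD: block size k = 3, λ = 1.
Replication: r(k − 1) = λ(v − 1) ⇒ r·2 = 339 − 1 = 338 ⇒ r = 169.
Block count: bk = vr ⇒ b·3 = 339·169 = 57291 ⇒ b = 19097.

r = 169, b = 19097.


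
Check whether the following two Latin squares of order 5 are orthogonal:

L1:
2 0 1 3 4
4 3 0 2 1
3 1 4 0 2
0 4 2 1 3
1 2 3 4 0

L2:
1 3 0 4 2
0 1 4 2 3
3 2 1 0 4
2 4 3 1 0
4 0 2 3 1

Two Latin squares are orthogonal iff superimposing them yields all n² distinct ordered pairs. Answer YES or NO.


Form the n² = 25 superimposed pairs (L1[i][j], L2[i][j]), row by row (rows and columns indexed from 0):
row 0: (2,1) (0,3) (1,0) (3,4) (4,2)
row 1: (4,0) (3,1) (0,4) (2,2) (1,3)
row 2: (3,3) (1,2) (4,1) (0,0) (2,4)
row 3: (0,2) (4,4) (2,3) (1,1) (3,0)
row 4: (1,4) (2,0) (3,2) (4,3) (0,1)
Orthogonality requires all 25 pairs distinct.
Check by first coordinate: for each symbol s of L1, list the L2 entries in the n cells where L1 = s; they must all differ.
  L1 = 0: L2 entries (in reading order) 3, 4, 0, 2, 1 — all 5 distinct ✓
  L1 = 1: L2 entries (in reading order) 0, 3, 2, 1, 4 — all 5 distinct ✓
  L1 = 2: L2 entries (in reading order) 1, 2, 4, 3, 0 — all 5 distinct ✓
  L1 = 3: L2 entries (in reading order) 4, 1, 3, 0, 2 — all 5 distinct ✓
  L1 = 4: L2 entries (in reading order) 2, 0, 1, 4, 3 — all 5 distinct ✓
Every symbol of L1 meets every symbol of L2 exactly once, so all 25 pairs are distinct (25 of 25).
Conclusion: YES.

YES


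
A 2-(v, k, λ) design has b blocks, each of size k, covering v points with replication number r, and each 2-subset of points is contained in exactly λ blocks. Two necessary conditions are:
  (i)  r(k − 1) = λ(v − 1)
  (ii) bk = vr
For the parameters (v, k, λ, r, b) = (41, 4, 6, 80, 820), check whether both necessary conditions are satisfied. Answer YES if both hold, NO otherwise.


Condition (i): r(k − 1) = 80·3 = 240; λ(v − 1) = 6·40 = 240. Match? YES.
Condition (ii): bk = 820·4 = 3280; vr = 41·80 = 3280. Match? YES.
Both conditions hold? YES.

YES


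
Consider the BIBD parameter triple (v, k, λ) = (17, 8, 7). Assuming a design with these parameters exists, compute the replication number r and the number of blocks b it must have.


Any 2-(v, k, λ) BIBD satisfies two necessary conditions:
  (i)  Each point sits in r blocks, and counting incidences through any fixed point gives r(k − 1) = λ(v − 1), so r = λ(v − 1)/(k − 1).
  (ii) Total incidences bk = vr, so b = vr/k.
Step 1: r = λ(v − 1)/(k − 1) = 7·(17 − 1)/(8 − 1) = 7·16/7 = 112/7 = 16.
Step 2: b = vr/k = 17·16/8 = 272/8 = 34.
Check integrality: r = 16 ∈ Z ✓, b = 34 ∈ Z ✓.
(These identities are necessary conditions: they determine r and b for any design with these parameters, but do not by themselves prove that one exists.)

r = 16, b = 34.


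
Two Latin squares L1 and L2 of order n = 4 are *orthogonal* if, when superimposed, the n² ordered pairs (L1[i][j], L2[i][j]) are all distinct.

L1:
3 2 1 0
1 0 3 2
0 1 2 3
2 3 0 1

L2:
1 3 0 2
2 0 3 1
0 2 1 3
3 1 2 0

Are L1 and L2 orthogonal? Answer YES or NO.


Form the n² = 16 superimposed pairs (L1[i][j], L2[i][j]), row by row (rows and columns indexed from 0):
row 0: (3,1) (2,3) (1,0) (0,2)
row 1: (1,2) (0,0) (3,3) (2,1)
row 2: (0,0) (1,2) (2,1) (3,3)
row 3: (2,3) (3,1) (0,2) (1,0)
Orthogonality requires all 16 pairs distinct.
But the pair (0,0) repeats: cell (1,1) has L1 = 0, L2 = 0, and cell (2,0) has L1 = 0, L2 = 0.
A repeated pair means some other pair never occurs (only 8 distinct pairs out of 16), so the squares are not orthogonal.
Conclusion: NO.

NO


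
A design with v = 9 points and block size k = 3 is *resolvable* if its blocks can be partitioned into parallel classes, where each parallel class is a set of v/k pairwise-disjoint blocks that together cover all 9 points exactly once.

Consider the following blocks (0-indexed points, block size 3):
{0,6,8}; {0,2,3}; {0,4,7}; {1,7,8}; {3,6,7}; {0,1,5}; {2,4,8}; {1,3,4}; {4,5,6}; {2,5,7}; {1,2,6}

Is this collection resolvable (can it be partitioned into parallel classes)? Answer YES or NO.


v = 9, block size k = 3, number of blocks = 11.
For resolvability, blocks must partition into parallel classes of size v/k = 3.
Total blocks must therefore be a multiple of 3: 11 = 3·3 + 2 ⇒ not divisible ✗.
Resolvable? NO.

NO


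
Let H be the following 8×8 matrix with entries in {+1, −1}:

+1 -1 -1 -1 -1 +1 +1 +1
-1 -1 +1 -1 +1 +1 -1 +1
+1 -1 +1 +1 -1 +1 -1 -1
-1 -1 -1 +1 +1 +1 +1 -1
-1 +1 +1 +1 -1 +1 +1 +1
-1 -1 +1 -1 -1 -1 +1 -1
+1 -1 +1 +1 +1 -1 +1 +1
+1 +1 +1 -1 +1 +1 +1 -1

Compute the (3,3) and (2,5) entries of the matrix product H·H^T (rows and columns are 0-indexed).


Row 2 of H: [1, -1, 1, 1, -1, 1, -1, -1].
Row 3 of H: [-1, -1, -1, 1, 1, 1, 1, -1].
Row 5 of H: [-1, -1, 1, -1, -1, -1, 1, -1].
(H·H^T)[3][3] = Σ_j H[3][j]·H[3][j] = (-1)² + (-1)² + (-1)² + (1)² + (1)² + (1)² + (1)² + (-1)² = 1 + 1 + 1 + 1 + 1 + 1 + 1 + 1 = 8.
(H·H^T)[2][5] = Σ_j H[2][j]·H[5][j] = (1)·(-1) + (-1)·(-1) + (1)·(1) + (1)·(-1) + (-1)·(-1) + (1)·(-1) + (-1)·(1) + (-1)·(-1) = -1 + 1 + 1 + -1 + 1 + -1 + -1 + 1 = 0.
So rows 2 and 5 are orthogonal; the diagonal entry equals n = 8.

(3,3) entry = 8; (2,5) entry = 0.


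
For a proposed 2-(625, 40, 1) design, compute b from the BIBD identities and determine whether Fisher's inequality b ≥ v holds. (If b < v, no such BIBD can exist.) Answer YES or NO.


b = λv(v − 1)/(k(k − 1)) = 1·625·624/(40·39) = 390000/1560 = 250.
Compare with v = 625: b < v, so Fisher's inequality fails.

NO


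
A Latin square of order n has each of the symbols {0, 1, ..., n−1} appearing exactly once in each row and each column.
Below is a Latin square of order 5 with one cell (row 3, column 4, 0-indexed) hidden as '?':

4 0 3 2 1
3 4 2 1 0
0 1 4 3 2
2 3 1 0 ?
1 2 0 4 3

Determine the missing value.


Row 3 contains symbols [0, 1, 2, 3] — missing [4].
Column 4 contains symbols [0, 1, 2, 3] — missing [4].
The missing symbol must appear in both missing sets; intersection = [4].
Therefore the hidden value is 4.

Missing value = 4.


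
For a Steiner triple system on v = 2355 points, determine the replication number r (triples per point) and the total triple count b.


An STS(v) is a 2-(v, 3, 1) BIBD: block size k = 3, λ = 1.
Replication: r(k − 1) = λ(v − 1) ⇒ r·2 = 2355 − 1 = 2354 ⇒ r = 1177.
Block count: bk = vr ⇒ b·3 = 2355·1177 = 2771835 ⇒ b = 923945.

r = 1177, b = 923945.


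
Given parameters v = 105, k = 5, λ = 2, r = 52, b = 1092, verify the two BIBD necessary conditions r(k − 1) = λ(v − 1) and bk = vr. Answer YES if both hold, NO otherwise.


Condition (i): r(k − 1) = 52·4 = 208; λ(v − 1) = 2·104 = 208. Match? YES.
Condition (ii): bk = 1092·5 = 5460; vr = 105·52 = 5460. Match? YES.
Both conditions hold? YES.

YES


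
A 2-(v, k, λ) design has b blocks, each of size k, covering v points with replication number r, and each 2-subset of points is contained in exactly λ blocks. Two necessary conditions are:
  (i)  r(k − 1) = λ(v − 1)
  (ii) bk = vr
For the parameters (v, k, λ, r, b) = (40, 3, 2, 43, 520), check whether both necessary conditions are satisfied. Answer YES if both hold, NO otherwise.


Condition (i): r(k − 1) = 43·2 = 86; λ(v − 1) = 2·39 = 78. Match? NO.
Condition (ii): bk = 520·3 = 1560; vr = 40·43 = 1720. Match? NO.
Both conditions hold? NO.

NO


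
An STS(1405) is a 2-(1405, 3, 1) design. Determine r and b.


An STS(v) is a 2-(v, 3, 1) BIBD: block size k = 3, λ = 1.
Replication: r(k − 1) = λ(v − 1) ⇒ r·2 = 1405 − 1 = 1404 ⇒ r = 702.
Block count: bk = vr ⇒ b·3 = 1405·702 = 986310 ⇒ b = 328770.

r = 702, b = 328770.


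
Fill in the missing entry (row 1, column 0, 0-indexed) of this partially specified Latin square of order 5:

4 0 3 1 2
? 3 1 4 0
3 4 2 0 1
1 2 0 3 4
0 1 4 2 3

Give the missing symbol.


Row 1 contains symbols [0, 1, 3, 4] — missing [2].
Column 0 contains symbols [0, 1, 3, 4] — missing [2].
The missing symbol must appear in both missing sets; intersection = [2].
Therefore the hidden value is 2.

Missing value = 2.


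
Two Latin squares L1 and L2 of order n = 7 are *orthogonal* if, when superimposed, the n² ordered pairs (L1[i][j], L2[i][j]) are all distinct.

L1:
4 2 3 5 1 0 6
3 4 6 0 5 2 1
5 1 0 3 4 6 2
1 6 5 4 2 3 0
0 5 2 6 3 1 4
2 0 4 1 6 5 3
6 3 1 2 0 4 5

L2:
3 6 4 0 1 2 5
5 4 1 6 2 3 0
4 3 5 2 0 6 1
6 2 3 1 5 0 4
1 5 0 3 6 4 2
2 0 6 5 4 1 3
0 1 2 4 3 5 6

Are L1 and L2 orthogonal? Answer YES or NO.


Form the n² = 49 superimposed pairs (L1[i][j], L2[i][j]), row by row (rows and columns indexed from 0):
row 0: (4,3) (2,6) (3,4) (5,0) (1,1) (0,2) (6,5)
row 1: (3,5) (4,4) (6,1) (0,6) (5,2) (2,3) (1,0)
row 2: (5,4) (1,3) (0,5) (3,2) (4,0) (6,6) (2,1)
row 3: (1,6) (6,2) (5,3) (4,1) (2,5) (3,0) (0,4)
row 4: (0,1) (5,5) (2,0) (6,3) (3,6) (1,4) (4,2)
row 5: (2,2) (0,0) (4,6) (1,5) (6,4) (5,1) (3,3)
row 6: (6,0) (3,1) (1,2) (2,4) (0,3) (4,5) (5,6)
Orthogonality requires all 49 pairs distinct.
Check by first coordinate: for each symbol s of L1, list the L2 entries in the n cells where L1 = s; they must all differ.
  L1 = 0: L2 entries (in reading order) 2, 6, 5, 4, 1, 0, 3 — all 7 distinct ✓
  L1 = 1: L2 entries (in reading order) 1, 0, 3, 6, 4, 5, 2 — all 7 distinct ✓
  L1 = 2: L2 entries (in reading order) 6, 3, 1, 5, 0, 2, 4 — all 7 distinct ✓
  L1 = 3: L2 entries (in reading order) 4, 5, 2, 0, 6, 3, 1 — all 7 distinct ✓
  L1 = 4: L2 entries (in reading order) 3, 4, 0, 1, 2, 6, 5 — all 7 distinct ✓
  L1 = 5: L2 entries (in reading order) 0, 2, 4, 3, 5, 1, 6 — all 7 distinct ✓
  L1 = 6: L2 entries (in reading order) 5, 1, 6, 2, 3, 4, 0 — all 7 distinct ✓
Every symbol of L1 meets every symbol of L2 exactly once, so all 49 pairs are distinct (49 of 49).
Conclusion: YES.

YES


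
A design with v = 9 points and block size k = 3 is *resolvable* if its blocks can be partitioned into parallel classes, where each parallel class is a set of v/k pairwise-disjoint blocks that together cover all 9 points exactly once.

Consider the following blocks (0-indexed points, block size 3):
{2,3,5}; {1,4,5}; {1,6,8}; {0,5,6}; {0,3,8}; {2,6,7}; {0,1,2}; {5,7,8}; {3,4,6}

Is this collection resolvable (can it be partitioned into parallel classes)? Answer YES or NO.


v = 9, block size k = 3, number of blocks = 9.
For resolvability, blocks must partition into parallel classes of size v/k = 3.
Total blocks must therefore be a multiple of 3: 9 = 3·3 + 0 ⇒ divisible ✓.
Consider block {2,3,5}. The only other block(s) in the collection disjoint from it are {1,6,8} — just 1 block(s). Any parallel class containing {2,3,5} would need 2 other blocks each disjoint from it, so no parallel class of size 3 can contain {2,3,5}.
Since every block must belong to some parallel class in a resolution, the collection cannot be partitioned into parallel classes.
Resolvable? NO.

NO


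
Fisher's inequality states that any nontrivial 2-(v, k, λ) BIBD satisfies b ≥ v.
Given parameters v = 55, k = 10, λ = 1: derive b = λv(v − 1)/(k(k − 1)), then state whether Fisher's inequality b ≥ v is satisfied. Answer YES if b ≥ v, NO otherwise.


b = λv(v − 1)/(k(k − 1)) = 1·55·54/(10·9) = 2970/90 = 33.
Compare with v = 55: b < v, so Fisher's inequality fails.

NO


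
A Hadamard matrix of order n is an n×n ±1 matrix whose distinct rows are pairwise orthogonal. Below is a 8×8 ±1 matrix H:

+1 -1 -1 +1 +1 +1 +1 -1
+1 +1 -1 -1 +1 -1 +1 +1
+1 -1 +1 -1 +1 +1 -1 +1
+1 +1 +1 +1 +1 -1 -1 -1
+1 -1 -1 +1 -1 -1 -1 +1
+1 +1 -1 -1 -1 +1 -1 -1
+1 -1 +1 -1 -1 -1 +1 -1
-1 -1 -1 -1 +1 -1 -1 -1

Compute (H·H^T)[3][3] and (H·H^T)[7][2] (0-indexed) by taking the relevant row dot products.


Row 2 of H: [1, -1, 1, -1, 1, 1, -1, 1].
Row 3 of H: [1, 1, 1, 1, 1, -1, -1, -1].
Row 7 of H: [-1, -1, -1, -1, 1, -1, -1, -1].
(H·H^T)[3][3] = Σ_j H[3][j]·H[3][j] = (1)² + (1)² + (1)² + (1)² + (1)² + (-1)² + (-1)² + (-1)² = 1 + 1 + 1 + 1 + 1 + 1 + 1 + 1 = 8.
(H·H^T)[7][2] = Σ_j H[7][j]·H[2][j] = (-1)·(1) + (-1)·(-1) + (-1)·(1) + (-1)·(-1) + (1)·(1) + (-1)·(1) + (-1)·(-1) + (-1)·(1) = -1 + 1 + -1 + 1 + 1 + -1 + 1 + -1 = 0.
So rows 7 and 2 are orthogonal; the diagonal entry equals n = 8.

(3,3) entry = 8; (7,2) entry = 0.


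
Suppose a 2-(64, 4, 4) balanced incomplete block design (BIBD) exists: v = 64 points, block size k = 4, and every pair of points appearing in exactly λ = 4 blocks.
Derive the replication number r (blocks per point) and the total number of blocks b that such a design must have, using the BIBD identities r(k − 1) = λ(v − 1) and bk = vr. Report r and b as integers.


Any 2-(v, k, λ) BIBD satisfies two necessary conditions:
  (i)  Each point sits in r blocks, and counting incidences through any fixed point gives r(k − 1) = λ(v − 1), so r = λ(v − 1)/(k − 1).
  (ii) Total incidences bk = vr, so b = vr/k.
Step 1: r = λ(v − 1)/(k − 1) = 4·(64 − 1)/(4 − 1) = 4·63/3 = 252/3 = 84.
Step 2: b = vr/k = 64·84/4 = 5376/4 = 1344.
Check integrality: r = 84 ∈ Z ✓, b = 1344 ∈ Z ✓.
(These identities are necessary conditions: they determine r and b for any design with these parameters, but do not by themselves prove that one exists.)

r = 84, b = 1344.


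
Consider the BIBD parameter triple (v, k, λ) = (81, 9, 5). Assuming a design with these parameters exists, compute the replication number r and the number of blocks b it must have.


Any 2-(v, k, λ) BIBD satisfies two necessary conditions:
  (i)  Each point sits in r blocks, and counting incidences through any fixed point gives r(k − 1) = λ(v − 1), so r = λ(v − 1)/(k − 1).
  (ii) Total incidences bk = vr, so b = vr/k.
Step 1: r = λ(v − 1)/(k − 1) = 5·(81 − 1)/(9 − 1) = 5·80/8 = 400/8 = 50.
Step 2: b = vr/k = 81·50/9 = 4050/9 = 450.
Check integrality: r = 50 ∈ Z ✓, b = 450 ∈ Z ✓.
(These identities are necessary conditions: they determine r and b for any design with these parameters, but do not by themselves prove that one exists.)

r = 50, b = 450.


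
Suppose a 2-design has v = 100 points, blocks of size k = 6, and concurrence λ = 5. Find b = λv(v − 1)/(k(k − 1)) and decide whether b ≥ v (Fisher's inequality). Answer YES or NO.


b = λv(v − 1)/(k(k − 1)) = 5·100·99/(6·5) = 49500/30 = 1650.
Compare with v = 100: b ≥ v, so Fisher's inequality holds.

YES


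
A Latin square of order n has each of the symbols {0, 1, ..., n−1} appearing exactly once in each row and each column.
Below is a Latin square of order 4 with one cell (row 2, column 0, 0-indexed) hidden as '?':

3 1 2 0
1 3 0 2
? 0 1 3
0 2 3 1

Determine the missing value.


Row 2 contains symbols [0, 1, 3] — missing [2].
Column 0 contains symbols [0, 1, 3] — missing [2].
The missing symbol must appear in both missing sets; intersection = [2].
Therefore the hidden value is 2.

Missing value = 2.


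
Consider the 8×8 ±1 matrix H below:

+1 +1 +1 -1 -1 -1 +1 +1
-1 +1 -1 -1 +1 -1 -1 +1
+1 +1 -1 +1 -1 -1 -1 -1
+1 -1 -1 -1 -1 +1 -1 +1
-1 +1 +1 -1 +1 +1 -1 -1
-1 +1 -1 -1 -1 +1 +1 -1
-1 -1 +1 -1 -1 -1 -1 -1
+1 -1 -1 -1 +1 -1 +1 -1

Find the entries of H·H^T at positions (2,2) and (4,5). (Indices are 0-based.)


Row 2 of H: [1, 1, -1, 1, -1, -1, -1, -1].
Row 4 of H: [-1, 1, 1, -1, 1, 1, -1, -1].
Row 5 of H: [-1, 1, -1, -1, -1, 1, 1, -1].
(H·H^T)[2][2] = Σ_j H[2][j]·H[2][j] = (1)² + (1)² + (-1)² + (1)² + (-1)² + (-1)² + (-1)² + (-1)² = 1 + 1 + 1 + 1 + 1 + 1 + 1 + 1 = 8.
(H·H^T)[4][5] = Σ_j H[4][j]·H[5][j] = (-1)·(-1) + (1)·(1) + (1)·(-1) + (-1)·(-1) + (1)·(-1) + (1)·(1) + (-1)·(1) + (-1)·(-1) = 1 + 1 + -1 + 1 + -1 + 1 + -1 + 1 = 2.
Rows 4 and 5 are not orthogonal (dot product = 2 ≠ 0), so H is not a Hadamard matrix.

(2,2) entry = 8; (4,5) entry = 2.


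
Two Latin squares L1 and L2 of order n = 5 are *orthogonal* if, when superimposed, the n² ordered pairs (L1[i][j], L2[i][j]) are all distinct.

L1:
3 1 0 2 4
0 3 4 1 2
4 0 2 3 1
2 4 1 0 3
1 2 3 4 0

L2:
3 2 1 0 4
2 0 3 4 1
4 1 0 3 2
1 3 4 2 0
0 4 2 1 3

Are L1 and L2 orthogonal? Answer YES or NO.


Form the n² = 25 superimposed pairs (L1[i][j], L2[i][j]), row by row (rows and columns indexed from 0):
row 0: (3,3) (1,2) (0,1) (2,0) (4,4)
row 1: (0,2) (3,0) (4,3) (1,4) (2,1)
row 2: (4,4) (0,1) (2,0) (3,3) (1,2)
row 3: (2,1) (4,3) (1,4) (0,2) (3,0)
row 4: (1,0) (2,4) (3,2) (4,1) (0,3)
Orthogonality requires all 25 pairs distinct.
But the pair (4,4) repeats: cell (0,4) has L1 = 4, L2 = 4, and cell (2,0) has L1 = 4, L2 = 4.
A repeated pair means some other pair never occurs (only 15 distinct pairs out of 25), so the squares are not orthogonal.
Conclusion: NO.

NO


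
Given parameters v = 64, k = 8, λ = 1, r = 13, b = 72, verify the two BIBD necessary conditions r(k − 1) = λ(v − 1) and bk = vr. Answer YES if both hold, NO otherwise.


Condition (i): r(k − 1) = 13·7 = 91; λ(v − 1) = 1·63 = 63. Match? NO.
Condition (ii): bk = 72·8 = 576; vr = 64·13 = 832. Match? NO.
Both conditions hold? NO.

NO


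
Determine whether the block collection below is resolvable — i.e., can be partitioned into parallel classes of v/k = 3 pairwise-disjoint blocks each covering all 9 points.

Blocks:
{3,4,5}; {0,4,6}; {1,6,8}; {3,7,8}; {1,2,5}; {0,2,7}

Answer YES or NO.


v = 9, block size k = 3, number of blocks = 6.
For resolvability, blocks must partition into parallel classes of size v/k = 3.
Total blocks must therefore be a multiple of 3: 6 = 3·2 + 0 ⇒ divisible ✓.
Greedy packing gives 2 candidate class(es). Each should be a full parallel class (size 3, covers all 9 points).
  Class 1 (3 blocks): {3,4,5}; {1,6,8}; {0,2,7}. Points covered: [0, 1, 2, 3, 4, 5, 6, 7, 8].
  Class 2 (3 blocks): {0,4,6}; {3,7,8}; {1,2,5}. Points covered: [0, 1, 2, 3, 4, 5, 6, 7, 8].
All classes full (size 3)? YES. All classes cover every point? YES.
Resolvable? YES.

YES


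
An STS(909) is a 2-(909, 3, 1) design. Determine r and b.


An STS(v) is a 2-(v, 3, 1) BIBD: block size k = 3, λ = 1.
Replication: r(k − 1) = λ(v − 1) ⇒ r·2 = 909 − 1 = 908 ⇒ r = 454.
Block count: b = v(v − 1)/6 = 909·908/6 = 825372/6 = 137562.

r = 454, b = 137562.


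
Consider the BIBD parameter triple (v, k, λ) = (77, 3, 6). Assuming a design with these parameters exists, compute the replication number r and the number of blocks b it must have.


Any 2-(v, k, λ) BIBD satisfies two necessary conditions:
  (i)  Each point sits in r blocks, and counting incidences through any fixed point gives r(k − 1) = λ(v − 1), so r = λ(v − 1)/(k − 1).
  (ii) Total incidences bk = vr, so b = vr/k.
Step 1: r = λ(v − 1)/(k − 1) = 6·(77 − 1)/(3 − 1) = 6·76/2 = 456/2 = 228.
Step 2: b = vr/k = 77·228/3 = 17556/3 = 5852.
Check integrality: r = 228 ∈ Z ✓, b = 5852 ∈ Z ✓.
(These identities are necessary conditions: they determine r and b for any design with these parameters, but do not by themselves prove that one exists.)

r = 228, b = 5852.


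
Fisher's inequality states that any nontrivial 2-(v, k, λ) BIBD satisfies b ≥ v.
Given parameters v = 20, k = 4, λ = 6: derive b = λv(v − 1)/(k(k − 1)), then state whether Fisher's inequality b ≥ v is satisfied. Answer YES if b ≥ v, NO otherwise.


r = λ(v − 1)/(k − 1) = 6·19/3 = 38.
b = vr/k = 20·38/4 = 190.
Fisher's inequality: b ≥ v ⇔ 190 ≥ 20? YES.

YES


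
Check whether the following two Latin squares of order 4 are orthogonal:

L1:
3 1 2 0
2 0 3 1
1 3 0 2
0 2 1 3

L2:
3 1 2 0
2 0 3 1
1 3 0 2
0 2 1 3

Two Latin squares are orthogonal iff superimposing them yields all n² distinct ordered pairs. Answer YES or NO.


Form the n² = 16 superimposed pairs (L1[i][j], L2[i][j]), row by row (rows and columns indexed from 0):
row 0: (3,3) (1,1) (2,2) (0,0)
row 1: (2,2) (0,0) (3,3) (1,1)
row 2: (1,1) (3,3) (0,0) (2,2)
row 3: (0,0) (2,2) (1,1) (3,3)
Orthogonality requires all 16 pairs distinct.
But the pair (2,2) repeats: cell (0,2) has L1 = 2, L2 = 2, and cell (1,0) has L1 = 2, L2 = 2.
A repeated pair means some other pair never occurs (only 4 distinct pairs out of 16), so the squares are not orthogonal.
Conclusion: NO.

NO


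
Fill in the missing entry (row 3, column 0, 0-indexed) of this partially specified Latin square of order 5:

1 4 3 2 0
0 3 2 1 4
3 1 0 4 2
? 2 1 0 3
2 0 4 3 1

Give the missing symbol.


Row 3 contains symbols [0, 1, 2, 3] — missing [4].
Column 0 contains symbols [0, 1, 2, 3] — missing [4].
The missing symbol must appear in both missing sets; intersection = [4].
Therefore the hidden value is 4.

Missing value = 4.


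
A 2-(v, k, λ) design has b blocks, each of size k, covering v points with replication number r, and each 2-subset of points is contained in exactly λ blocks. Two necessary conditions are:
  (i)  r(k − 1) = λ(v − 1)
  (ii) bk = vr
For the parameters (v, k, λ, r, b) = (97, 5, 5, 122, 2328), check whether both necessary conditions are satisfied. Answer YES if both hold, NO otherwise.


Condition (i): r(k − 1) = 122·4 = 488; λ(v − 1) = 5·96 = 480. Match? NO.
Condition (ii): bk = 2328·5 = 11640; vr = 97·122 = 11834. Match? NO.
Both conditions hold? NO.

NO


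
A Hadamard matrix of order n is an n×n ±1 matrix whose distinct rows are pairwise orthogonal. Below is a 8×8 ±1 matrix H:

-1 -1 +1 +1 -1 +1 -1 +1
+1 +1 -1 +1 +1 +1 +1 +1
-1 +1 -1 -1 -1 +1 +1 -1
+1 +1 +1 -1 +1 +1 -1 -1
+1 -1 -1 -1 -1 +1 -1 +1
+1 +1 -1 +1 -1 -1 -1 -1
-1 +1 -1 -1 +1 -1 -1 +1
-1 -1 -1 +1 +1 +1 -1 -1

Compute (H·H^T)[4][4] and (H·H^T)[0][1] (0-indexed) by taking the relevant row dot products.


Row 0 of H: [-1, -1, 1, 1, -1, 1, -1, 1].
Row 1 of H: [1, 1, -1, 1, 1, 1, 1, 1].
Row 4 of H: [1, -1, -1, -1, -1, 1, -1, 1].
(H·H^T)[4][4] = Σ_j H[4][j]·H[4][j] = (1)² + (-1)² + (-1)² + (-1)² + (-1)² + (1)² + (-1)² + (1)² = 1 + 1 + 1 + 1 + 1 + 1 + 1 + 1 = 8.
(H·H^T)[0][1] = Σ_j H[0][j]·H[1][j] = (-1)·(1) + (-1)·(1) + (1)·(-1) + (1)·(1) + (-1)·(1) + (1)·(1) + (-1)·(1) + (1)·(1) = -1 + -1 + -1 + 1 + -1 + 1 + -1 + 1 = -2.
Rows 0 and 1 are not orthogonal (dot product = -2 ≠ 0), so H is not a Hadamard matrix.

(4,4) entry = 8; (0,1) entry = -2.


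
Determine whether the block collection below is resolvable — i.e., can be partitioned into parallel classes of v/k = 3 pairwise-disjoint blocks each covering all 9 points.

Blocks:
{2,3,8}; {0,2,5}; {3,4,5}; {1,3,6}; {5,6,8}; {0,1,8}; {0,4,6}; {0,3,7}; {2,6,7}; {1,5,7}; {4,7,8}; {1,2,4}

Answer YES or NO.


v = 9, block size k = 3, number of blocks = 12.
For resolvability, blocks must partition into parallel classes of size v/k = 3.
Total blocks must therefore be a multiple of 3: 12 = 3·4 + 0 ⇒ divisible ✓.
Greedy packing gives 4 candidate class(es). Each should be a full parallel class (size 3, covers all 9 points).
  Class 1 (3 blocks): {2,3,8}; {0,4,6}; {1,5,7}. Points covered: [0, 1, 2, 3, 4, 5, 6, 7, 8].
  Class 2 (3 blocks): {0,2,5}; {1,3,6}; {4,7,8}. Points covered: [0, 1, 2, 3, 4, 5, 6, 7, 8].
  Class 3 (3 blocks): {3,4,5}; {0,1,8}; {2,6,7}. Points covered: [0, 1, 2, 3, 4, 5, 6, 7, 8].
  Class 4 (3 blocks): {5,6,8}; {0,3,7}; {1,2,4}. Points covered: [0, 1, 2, 3, 4, 5, 6, 7, 8].
All classes full (size 3)? YES. All classes cover every point? YES.
Resolvable? YES.

YES


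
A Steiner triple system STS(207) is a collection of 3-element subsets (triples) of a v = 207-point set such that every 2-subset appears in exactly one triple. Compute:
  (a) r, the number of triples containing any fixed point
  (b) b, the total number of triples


An STS(v) is a 2-(v, 3, 1) BIBD: block size k = 3, λ = 1.
Replication: r(k − 1) = λ(v − 1) ⇒ r·2 = 207 − 1 = 206 ⇒ r = 103.
Block count: b = v(v − 1)/6 = 207·206/6 = 42642/6 = 7107.
(Check via bk = vr: 7107·3 = 21321 = 207·103 = 21321 ✓.)

r = 103, b = 7107.


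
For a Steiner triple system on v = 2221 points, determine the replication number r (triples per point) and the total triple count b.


An STS(v) is a 2-(v, 3, 1) BIBD: block size k = 3, λ = 1.
Replication: r(k − 1) = λ(v − 1) ⇒ r·2 = 2221 − 1 = 2220 ⇒ r = 1110.
Block count: bk = vr ⇒ b·3 = 2221·1110 = 2465310 ⇒ b = 821770.
(Check via b = v(v − 1)/6 = 2221·2220/6 = 4930620/6 = 821770.)

r = 1110, b = 821770.


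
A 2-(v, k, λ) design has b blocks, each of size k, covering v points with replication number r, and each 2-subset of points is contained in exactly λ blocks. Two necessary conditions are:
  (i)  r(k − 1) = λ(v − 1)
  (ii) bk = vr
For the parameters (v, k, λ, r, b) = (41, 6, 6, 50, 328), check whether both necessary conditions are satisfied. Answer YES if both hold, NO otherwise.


Condition (i): r(k − 1) = 50·5 = 250; λ(v − 1) = 6·40 = 240. Match? NO.
Condition (ii): bk = 328·6 = 1968; vr = 41·50 = 2050. Match? NO.
Both conditions hold? NO.

NO


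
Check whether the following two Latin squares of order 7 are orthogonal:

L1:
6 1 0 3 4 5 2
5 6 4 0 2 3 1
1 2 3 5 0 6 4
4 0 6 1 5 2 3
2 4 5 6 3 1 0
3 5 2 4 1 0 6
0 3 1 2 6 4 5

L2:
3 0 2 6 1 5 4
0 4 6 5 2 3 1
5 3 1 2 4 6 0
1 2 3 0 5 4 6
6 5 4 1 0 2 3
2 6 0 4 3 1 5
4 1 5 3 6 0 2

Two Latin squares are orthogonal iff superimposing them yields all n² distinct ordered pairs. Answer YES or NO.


Form the n² = 49 superimposed pairs (L1[i][j], L2[i][j]), row by row (rows and columns indexed from 0):
row 0: (6,3) (1,0) (0,2) (3,6) (4,1) (5,5) (2,4)
row 1: (5,0) (6,4) (4,6) (0,5) (2,2) (3,3) (1,1)
row 2: (1,5) (2,3) (3,1) (5,2) (0,4) (6,6) (4,0)
row 3: (4,1) (0,2) (6,3) (1,0) (5,5) (2,4) (3,6)
row 4: (2,6) (4,5) (5,4) (6,1) (3,0) (1,2) (0,3)
row 5: (3,2) (5,6) (2,0) (4,4) (1,3) (0,1) (6,5)
row 6: (0,4) (3,1) (1,5) (2,3) (6,6) (4,0) (5,2)
Orthogonality requires all 49 pairs distinct.
But the pair (4,1) repeats: cell (0,4) has L1 = 4, L2 = 1, and cell (3,0) has L1 = 4, L2 = 1.
A repeated pair means some other pair never occurs (only 35 distinct pairs out of 49), so the squares are not orthogonal.
Conclusion: NO.

NO


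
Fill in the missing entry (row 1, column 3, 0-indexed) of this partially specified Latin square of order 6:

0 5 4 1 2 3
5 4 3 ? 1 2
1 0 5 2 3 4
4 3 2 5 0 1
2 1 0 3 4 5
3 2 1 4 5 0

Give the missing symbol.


Row 1 contains symbols [1, 2, 3, 4, 5] — missing [0].
Column 3 contains symbols [1, 2, 3, 4, 5] — missing [0].
The missing symbol must appear in both missing sets; intersection = [0].
Therefore the hidden value is 0.

Missing value = 0.


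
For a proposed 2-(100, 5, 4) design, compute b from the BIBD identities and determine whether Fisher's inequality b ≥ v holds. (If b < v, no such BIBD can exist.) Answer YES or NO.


r = λ(v − 1)/(k − 1) = 4·99/4 = 99.
b = vr/k = 100·99/5 = 1980.
Fisher's inequality: b ≥ v ⇔ 1980 ≥ 100? YES.

YES


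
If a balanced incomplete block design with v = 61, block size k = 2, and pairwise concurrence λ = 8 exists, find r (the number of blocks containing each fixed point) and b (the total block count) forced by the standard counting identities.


Any 2-(v, k, λ) BIBD satisfies two necessary conditions:
  (i)  Each point sits in r blocks, and counting incidences through any fixed point gives r(k − 1) = λ(v − 1), so r = λ(v − 1)/(k − 1).
  (ii) Total incidences bk = vr, so b = vr/k.
Step 1: r = λ(v − 1)/(k − 1) = 8·(61 − 1)/(2 − 1) = 8·60/1 = 480/1 = 480.
Step 2: b = vr/k = 61·480/2 = 29280/2 = 14640.
Check integrality: r = 480 ∈ Z ✓, b = 14640 ∈ Z ✓.
(These identities are necessary conditions: they determine r and b for any design with these parameters, but do not by themselves prove that one exists.)

r = 480, b = 14640.


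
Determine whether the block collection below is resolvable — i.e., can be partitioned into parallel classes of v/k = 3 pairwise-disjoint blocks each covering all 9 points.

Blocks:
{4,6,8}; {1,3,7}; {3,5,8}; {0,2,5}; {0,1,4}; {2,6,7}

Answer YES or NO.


v = 9, block size k = 3, number of blocks = 6.
For resolvability, blocks must partition into parallel classes of size v/k = 3.
Total blocks must therefore be a multiple of 3: 6 = 3·2 + 0 ⇒ divisible ✓.
Greedy packing gives 2 candidate class(es). Each should be a full parallel class (size 3, covers all 9 points).
  Class 1 (3 blocks): {4,6,8}; {1,3,7}; {0,2,5}. Points covered: [0, 1, 2, 3, 4, 5, 6, 7, 8].
  Class 2 (3 blocks): {3,5,8}; {0,1,4}; {2,6,7}. Points covered: [0, 1, 2, 3, 4, 5, 6, 7, 8].
All classes full (size 3)? YES. All classes cover every point? YES.
Resolvable? YES.

YES


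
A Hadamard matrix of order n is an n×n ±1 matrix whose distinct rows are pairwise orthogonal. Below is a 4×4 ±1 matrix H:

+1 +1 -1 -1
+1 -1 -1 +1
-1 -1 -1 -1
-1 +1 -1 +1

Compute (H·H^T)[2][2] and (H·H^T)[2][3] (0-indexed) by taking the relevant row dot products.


Row 2 of H: [-1, -1, -1, -1].
Row 3 of H: [-1, 1, -1, 1].
(H·H^T)[2][2] = Σ_j H[2][j]·H[2][j] = (-1)² + (-1)² + (-1)² + (-1)² = 1 + 1 + 1 + 1 = 4.
(H·H^T)[2][3] = Σ_j H[2][j]·H[3][j] = (-1)·(-1) + (-1)·(1) + (-1)·(-1) + (-1)·(1) = 1 + -1 + 1 + -1 = 0.
So rows 2 and 3 are orthogonal; the diagonal entry equals n = 4.

(2,2) entry = 4; (2,3) entry = 0.


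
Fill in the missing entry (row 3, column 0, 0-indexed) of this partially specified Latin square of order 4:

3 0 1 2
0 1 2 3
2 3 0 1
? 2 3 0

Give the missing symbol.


Row 3 contains symbols [0, 2, 3] — missing [1].
Column 0 contains symbols [0, 2, 3] — missing [1].
The missing symbol must appear in both missing sets; intersection = [1].
Therefore the hidden value is 1.

Missing value = 1.


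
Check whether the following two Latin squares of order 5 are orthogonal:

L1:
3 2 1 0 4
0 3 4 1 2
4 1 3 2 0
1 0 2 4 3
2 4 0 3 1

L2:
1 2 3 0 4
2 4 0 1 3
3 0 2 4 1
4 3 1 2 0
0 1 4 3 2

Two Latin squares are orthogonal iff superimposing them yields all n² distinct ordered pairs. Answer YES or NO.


Form the n² = 25 superimposed pairs (L1[i][j], L2[i][j]), row by row (rows and columns indexed from 0):
row 0: (3,1) (2,2) (1,3) (0,0) (4,4)
row 1: (0,2) (3,4) (4,0) (1,1) (2,3)
row 2: (4,3) (1,0) (3,2) (2,4) (0,1)
row 3: (1,4) (0,3) (2,1) (4,2) (3,0)
row 4: (2,0) (4,1) (0,4) (3,3) (1,2)
Orthogonality requires all 25 pairs distinct.
Check by first coordinate: for each symbol s of L1, list the L2 entries in the n cells where L1 = s; they must all differ.
  L1 = 0: L2 entries (in reading order) 0, 2, 1, 3, 4 — all 5 distinct ✓
  L1 = 1: L2 entries (in reading order) 3, 1, 0, 4, 2 — all 5 distinct ✓
  L1 = 2: L2 entries (in reading order) 2, 3, 4, 1, 0 — all 5 distinct ✓
  L1 = 3: L2 entries (in reading order) 1, 4, 2, 0, 3 — all 5 distinct ✓
  L1 = 4: L2 entries (in reading order) 4, 0, 3, 2, 1 — all 5 distinct ✓
Every symbol of L1 meets every symbol of L2 exactly once, so all 25 pairs are distinct (25 of 25).
Conclusion: YES.

YES


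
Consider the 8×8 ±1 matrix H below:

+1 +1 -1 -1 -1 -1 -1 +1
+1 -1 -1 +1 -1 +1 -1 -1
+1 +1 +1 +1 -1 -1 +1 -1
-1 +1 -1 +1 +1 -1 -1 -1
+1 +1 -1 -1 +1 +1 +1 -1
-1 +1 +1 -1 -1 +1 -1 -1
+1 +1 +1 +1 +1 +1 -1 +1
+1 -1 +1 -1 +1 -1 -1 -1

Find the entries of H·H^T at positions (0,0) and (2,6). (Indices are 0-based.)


Row 0 of H: [1, 1, -1, -1, -1, -1, -1, 1].
Row 2 of H: [1, 1, 1, 1, -1, -1, 1, -1].
Row 6 of H: [1, 1, 1, 1, 1, 1, -1, 1].
(H·H^T)[0][0] = Σ_j H[0][j]·H[0][j] = (1)² + (1)² + (-1)² + (-1)² + (-1)² + (-1)² + (-1)² + (1)² = 1 + 1 + 1 + 1 + 1 + 1 + 1 + 1 = 8.
(H·H^T)[2][6] = Σ_j H[2][j]·H[6][j] = (1)·(1) + (1)·(1) + (1)·(1) + (1)·(1) + (-1)·(1) + (-1)·(1) + (1)·(-1) + (-1)·(1) = 1 + 1 + 1 + 1 + -1 + -1 + -1 + -1 = 0.
So rows 2 and 6 are orthogonal; the diagonal entry equals n = 8.

(0,0) entry = 8; (2,6) entry = 0.


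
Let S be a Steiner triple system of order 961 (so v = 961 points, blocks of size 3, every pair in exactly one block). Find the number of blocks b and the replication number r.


An STS(v) is a 2-(v, 3, 1) BIBD: block size k = 3, λ = 1.
Replication: r(k − 1) = λ(v − 1) ⇒ r·2 = 961 − 1 = 960 ⇒ r = 480.
Block count: b = v(v − 1)/6 = 961·960/6 = 922560/6 = 153760.
(Check via bk = vr: 153760·3 = 461280 = 961·480 = 461280 ✓.)

r = 480, b = 153760.


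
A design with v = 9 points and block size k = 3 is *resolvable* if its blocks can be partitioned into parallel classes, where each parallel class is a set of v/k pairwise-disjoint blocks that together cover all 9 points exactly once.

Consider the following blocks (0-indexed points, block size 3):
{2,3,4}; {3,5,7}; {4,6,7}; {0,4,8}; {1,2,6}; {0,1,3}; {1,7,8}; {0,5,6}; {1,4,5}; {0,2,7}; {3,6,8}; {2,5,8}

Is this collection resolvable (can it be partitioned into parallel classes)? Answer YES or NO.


v = 9, block size k = 3, number of blocks = 12.
For resolvability, blocks must partition into parallel classes of size v/k = 3.
Total blocks must therefore be a multiple of 3: 12 = 3·4 + 0 ⇒ divisible ✓.
Greedy packing gives 4 candidate class(es). Each should be a full parallel class (size 3, covers all 9 points).
  Class 1 (3 blocks): {2,3,4}; {1,7,8}; {0,5,6}. Points covered: [0, 1, 2, 3, 4, 5, 6, 7, 8].
  Class 2 (3 blocks): {3,5,7}; {0,4,8}; {1,2,6}. Points covered: [0, 1, 2, 3, 4, 5, 6, 7, 8].
  Class 3 (3 blocks): {4,6,7}; {0,1,3}; {2,5,8}. Points covered: [0, 1, 2, 3, 4, 5, 6, 7, 8].
  Class 4 (3 blocks): {1,4,5}; {0,2,7}; {3,6,8}. Points covered: [0, 1, 2, 3, 4, 5, 6, 7, 8].
All classes full (size 3)? YES. All classes cover every point? YES.
Resolvable? YES.

YES


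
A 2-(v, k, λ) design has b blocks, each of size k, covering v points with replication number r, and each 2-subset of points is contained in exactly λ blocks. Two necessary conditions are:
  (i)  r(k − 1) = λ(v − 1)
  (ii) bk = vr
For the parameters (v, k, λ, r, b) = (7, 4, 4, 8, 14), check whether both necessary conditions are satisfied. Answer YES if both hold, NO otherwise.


Condition (i): r(k − 1) = 8·3 = 24; λ(v − 1) = 4·6 = 24. Match? YES.
Condition (ii): bk = 14·4 = 56; vr = 7·8 = 56. Match? YES.
Both conditions hold? YES.

YES


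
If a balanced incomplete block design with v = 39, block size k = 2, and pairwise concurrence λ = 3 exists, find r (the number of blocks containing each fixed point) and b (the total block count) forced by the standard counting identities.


Any 2-(v, k, λ) BIBD satisfies two necessary conditions:
  (i)  Each point sits in r blocks, and counting incidences through any fixed point gives r(k − 1) = λ(v − 1), so r = λ(v − 1)/(k − 1).
  (ii) Total incidences bk = vr, so b = vr/k.
Step 1: r = λ(v − 1)/(k − 1) = 3·(39 − 1)/(2 − 1) = 3·38/1 = 114/1 = 114.
Step 2: b = vr/k = 39·114/2 = 4446/2 = 2223.
Check integrality: r = 114 ∈ Z ✓, b = 2223 ∈ Z ✓.
(These identities are necessary conditions: they determine r and b for any design with these parameters, but do not by themselves prove that one exists.)

r = 114, b = 2223.
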